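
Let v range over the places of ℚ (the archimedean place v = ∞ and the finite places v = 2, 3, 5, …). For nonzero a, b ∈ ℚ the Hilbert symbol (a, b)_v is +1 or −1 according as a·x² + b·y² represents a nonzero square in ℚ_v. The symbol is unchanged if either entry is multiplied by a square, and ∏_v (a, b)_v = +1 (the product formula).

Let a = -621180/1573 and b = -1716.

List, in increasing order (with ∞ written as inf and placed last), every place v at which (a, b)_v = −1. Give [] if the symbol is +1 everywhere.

(a, b) ≡ (-224315, -429) mod (ℚ^×)²; places V = {2, 3, 5, 7, 11, 13, 17, 29, ∞}.
(a,b)_29: α=1, u≡14; β=0, v≡24 (mod 29); (14|29)=-1, (24|29)=+1; sign (−1)^0·-1^0·+1^1 = +1.
(a,b)_11: α=-2, u≡6; β=1, v≡9 (mod 11); (6|11)=-1, (9|11)=+1; sign (−1)^0·-1^1·+1^-2 = -1.
(a,b)_3: α=2, u≡1; β=1, v≡1 (mod 3); (1|3)=+1, (1|3)=+1; sign (−1)^0·+1^1·+1^2 = +1.
(a,b)_2: α=2, β=2; u≡5, v≡3 (mod 8); ε(u)ε(v)=0·1, αω(v)=2·1, βω(u)=2·1; sum ≡ 0  ⇒  +1.
(a,b)_7: α=1, u≡4; β=0, v≡6 (mod 7); (4|7)=+1, (6|7)=-1; sign (−1)^0·+1^0·-1^1 = -1.
(a,b)_17: α=1, u≡3; β=0, v≡1 (mod 17); (3|17)=-1, (1|17)=+1; sign (−1)^0·-1^0·+1^1 = +1.
(a,b)_13: α=-1, u≡3; β=1, v≡11 (mod 13); (3|13)=+1, (11|13)=-1; sign (−1)^0·+1^1·-1^-1 = -1.
(a,b)_5: α=1, u≡3; β=0, v≡4 (mod 5); (3|5)=-1, (4|5)=+1; sign (−1)^0·-1^0·+1^1 = +1.
(a,b)_∞: sgn(-224315)=−, sgn(-429)=−, so -1.
(-224315, -429 / ℚ) ramifies at {7, 11, 13, ∞}: a division algebra.

[7, 11, 13, inf]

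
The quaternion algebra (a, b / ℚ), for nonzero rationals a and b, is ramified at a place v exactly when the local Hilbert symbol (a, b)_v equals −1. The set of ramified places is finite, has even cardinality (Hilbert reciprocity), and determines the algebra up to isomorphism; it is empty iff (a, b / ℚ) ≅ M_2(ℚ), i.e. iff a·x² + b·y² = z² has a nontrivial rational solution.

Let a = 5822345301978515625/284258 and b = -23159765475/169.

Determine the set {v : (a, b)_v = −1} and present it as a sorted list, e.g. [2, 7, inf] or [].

(a, b) ≡ (4370, -11) mod (ℚ^×)²; places V = {2, 3, 5, 7, 11, 13, 19, 23, 29, ∞}.
(a,b)_7: α=2, u≡4; β=2, v≡6 (mod 7); (4|7)=+1, (6|7)=-1; sign (−1)^0·+1^2·-1^2 = +1.
(a,b)_29: α=-2, u≡5; β=0, v≡15 (mod 29); (5|29)=+1, (15|29)=-1; sign (−1)^0·+1^0·-1^-2 = +1.
(a,b)_11: α=0, u≡1; β=1, v≡7 (mod 11); (1|11)=+1, (7|11)=-1; sign (−1)^0·+1^1·-1^0 = +1.
(a,b)_19: α=3, u≡12; β=2, v≡3 (mod 19); (12|19)=-1, (3|19)=-1; sign (−1)^0·-1^2·-1^3 = -1.
(a,b)_23: α=3, u≡18; β=2, v≡8 (mod 23); (18|23)=+1, (8|23)=+1; sign (−1)^0·+1^2·+1^3 = +1.
(a,b)_3: α=6, u≡2; β=2, v≡1 (mod 3); (2|3)=-1, (1|3)=+1; sign (−1)^0·-1^2·+1^6 = +1.
(a,b)_2: α=-1, β=0; u≡1, v≡5 (mod 8); ε(u)ε(v)=0·0, αω(v)=-1·1, βω(u)=0·0; sum ≡ 1  ⇒  -1.
(a,b)_5: α=9, u≡1; β=2, v≡4 (mod 5); (1|5)=+1, (4|5)=+1; sign (−1)^0·+1^2·+1^9 = +1.
(a,b)_∞: sgn(4370)=+, sgn(-11)=−, so +1.
(a,b)_13: α=-2, u≡11; β=-2, v≡11 (mod 13); (11|13)=-1, (11|13)=-1; sign (−1)^0·-1^-2·-1^-2 = +1.
(4370, -11 / ℚ) ramifies at {2, 19}: a division algebra.

[2, 19]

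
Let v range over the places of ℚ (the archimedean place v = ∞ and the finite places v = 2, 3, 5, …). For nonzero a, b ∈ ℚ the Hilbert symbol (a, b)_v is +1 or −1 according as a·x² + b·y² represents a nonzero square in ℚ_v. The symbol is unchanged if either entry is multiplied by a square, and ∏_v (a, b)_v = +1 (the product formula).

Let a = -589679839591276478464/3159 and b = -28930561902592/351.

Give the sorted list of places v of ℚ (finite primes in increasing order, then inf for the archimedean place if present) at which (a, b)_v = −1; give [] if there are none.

Mod squares: a ≡ -3459729, b ≡ -12558. Check v ∈ {∞, 2, 3, 7, 13, 17, 19, 23, 29}.
v=23: a=23^1·(≡22), b=23^1·(≡4) mod 23; (22|23)=-1, (4|23)=+1; (−1)^{1·1·11}·(-1)^1·(+1)^1 = +1.
v=∞: -3459729 < 0 and -12558 < 0  ⇒  (a,b)_∞ = -1.
v=2: v_2(a)=18, v_2(b)=11; units ≡ 7, 1 (mod 8); ε·ε+αω+βω = 1·0+18·0+11·0 ≡ 0  ⇒  (a,b)_2 = +1.
v=7: a=7^1·(≡4), b=7^1·(≡6) mod 7; (4|7)=+1, (6|7)=-1; (−1)^{1·1·3}·(+1)^1·(-1)^1 = +1.
v=3: a=3^-5·(≡2), b=3^-3·(≡2) mod 3; (2|3)=-1, (2|3)=-1; (−1)^{-5·-3·1}·(-1)^-3·(-1)^-5 = -1.
v=13: a=13^-1·(≡1), b=13^-1·(≡1) mod 13; (1|13)=+1, (1|13)=+1; (−1)^{-1·-1·6}·(+1)^-1·(+1)^-1 = +1.
v=19: a=19^3·(≡4), b=19^2·(≡4) mod 19; (4|19)=+1, (4|19)=+1; (−1)^{3·2·9}·(+1)^2·(+1)^3 = +1.
v=17: a=17^4·(≡15), b=17^2·(≡7) mod 17; (15|17)=+1, (7|17)=-1; (−1)^{4·2·8}·(+1)^2·(-1)^4 = +1.
v=29: a=29^3·(≡23), b=29^2·(≡1) mod 29; (23|29)=+1, (1|29)=+1; (−1)^{3·2·14}·(+1)^2·(+1)^3 = +1.
Ram(-3459729, -12558) = {3, ∞}; no ℚ_3-point on the conic.

[3, inf]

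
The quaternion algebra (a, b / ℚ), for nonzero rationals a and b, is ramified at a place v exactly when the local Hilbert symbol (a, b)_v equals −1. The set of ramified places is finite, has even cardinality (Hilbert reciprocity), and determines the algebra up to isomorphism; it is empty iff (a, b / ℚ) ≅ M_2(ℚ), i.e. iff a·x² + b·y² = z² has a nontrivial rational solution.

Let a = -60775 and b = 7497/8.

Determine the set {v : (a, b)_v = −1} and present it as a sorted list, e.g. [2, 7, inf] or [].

(a, b) ≡ (-2431, 34) mod (ℚ^×)²; places V = {2, 3, 5, 7, 11, 13, 17, ∞}.
(a,b)_∞: sgn(-2431)=−, sgn(34)=+, so +1.
(a,b)_7: α=0, u≡6; β=2, v≡6 (mod 7); (6|7)=-1, (6|7)=-1; sign (−1)^0·-1^2·-1^0 = +1.
(a,b)_13: α=1, u≡5; β=0, v≡6 (mod 13); (5|13)=-1, (6|13)=-1; sign (−1)^0·-1^0·-1^1 = -1.
(a,b)_3: α=0, u≡2; β=2, v≡1 (mod 3); (2|3)=-1, (1|3)=+1; sign (−1)^0·-1^2·+1^0 = +1.
(a,b)_17: α=1, u≡12; β=1, v≡2 (mod 17); (12|17)=-1, (2|17)=+1; sign (−1)^0·-1^1·+1^1 = -1.
(a,b)_11: α=1, u≡8; β=0, v≡9 (mod 11); (8|11)=-1, (9|11)=+1; sign (−1)^0·-1^0·+1^1 = +1.
(a,b)_2: α=0, β=-3; u≡1, v≡1 (mod 8); ε(u)ε(v)=0·0, αω(v)=0·0, βω(u)=-3·0; sum ≡ 0  ⇒  +1.
(a,b)_5: α=2, u≡4; β=0, v≡4 (mod 5); (4|5)=+1, (4|5)=+1; sign (−1)^0·+1^0·+1^2 = +1.
(-2431, 34 / ℚ) ramifies at {13, 17}: a division algebra.

[13, 17]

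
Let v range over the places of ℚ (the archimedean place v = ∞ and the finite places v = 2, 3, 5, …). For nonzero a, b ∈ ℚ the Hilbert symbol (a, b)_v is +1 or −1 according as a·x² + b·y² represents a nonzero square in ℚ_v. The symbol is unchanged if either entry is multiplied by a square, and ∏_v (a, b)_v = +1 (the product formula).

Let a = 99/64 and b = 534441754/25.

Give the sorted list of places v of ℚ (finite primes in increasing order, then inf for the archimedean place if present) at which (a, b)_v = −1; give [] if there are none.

[2, 11, 23, 29]

(a, b) ≡ (11, 4416874) mod (ℚ^×)²; places V = {2, 3, 5, 7, 11, 23, 29, 43, ∞}.
(a,b)_3: α=2, u≡2; β=0, v≡1 (mod 3); (2|3)=-1, (1|3)=+1; sign (−1)^0·-1^0·+1^2 = +1.
(a,b)_29: α=0, u≡2; β=1, v≡17 (mod 29); (2|29)=-1, (17|29)=-1; sign (−1)^0·-1^1·-1^0 = -1.
(a,b)_7: α=0, u≡1; β=1, v≡1 (mod 7); (1|7)=+1, (1|7)=+1; sign (−1)^0·+1^1·+1^0 = +1.
(a,b)_∞: sgn(11)=+, sgn(4416874)=+, so +1.
(a,b)_11: α=1, u≡1; β=3, v≡4 (mod 11); (1|11)=+1, (4|11)=+1; sign (−1)^1·+1^3·+1^1 = -1.
(a,b)_23: α=0, u≡17; β=1, v≡10 (mod 23); (17|23)=-1, (10|23)=-1; sign (−1)^0·-1^1·-1^0 = -1.
(a,b)_2: α=-6, β=1; u≡3, v≡5 (mod 8); ε(u)ε(v)=1·0, αω(v)=-6·1, βω(u)=1·1; sum ≡ 1  ⇒  -1.
(a,b)_43: α=0, u≡17; β=1, v≡39 (mod 43); (17|43)=+1, (39|43)=-1; sign (−1)^0·+1^1·-1^0 = +1.
(a,b)_5: α=0, u≡1; β=-2, v≡4 (mod 5); (1|5)=+1, (4|5)=+1; sign (−1)^0·+1^-2·+1^0 = +1.
Ram(11, 4416874) = {2, 11, 23, 29}; no ℚ_2-point on the conic.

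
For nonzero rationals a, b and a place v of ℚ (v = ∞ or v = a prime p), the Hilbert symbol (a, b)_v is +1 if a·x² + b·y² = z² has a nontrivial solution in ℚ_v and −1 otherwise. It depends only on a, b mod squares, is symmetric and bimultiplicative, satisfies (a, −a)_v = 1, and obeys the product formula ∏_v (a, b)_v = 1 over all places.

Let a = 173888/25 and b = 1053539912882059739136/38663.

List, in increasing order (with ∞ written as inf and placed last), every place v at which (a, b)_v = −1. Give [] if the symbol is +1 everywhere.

[2, 3, 17, 19]

(a, b) ≡ (2717, 579462) mod (ℚ^×)²; places V = {2, 3, 5, 7, 11, 13, 17, 19, 23, 41, ∞}.
(a,b)_41: α=0, u≡38; β=-2, v≡33 (mod 41); (38|41)=-1, (33|41)=+1; sign (−1)^0·-1^-2·+1^0 = +1.
(a,b)_5: α=-2, u≡3; β=0, v≡2 (mod 5); (3|5)=-1, (2|5)=-1; sign (−1)^0·-1^0·-1^-2 = +1.
(a,b)_11: α=1, u≡4; β=2, v≡9 (mod 11); (4|11)=+1, (9|11)=+1; sign (−1)^0·+1^2·+1^1 = +1.
(a,b)_7: α=0, u≡2; β=4, v≡1 (mod 7); (2|7)=+1, (1|7)=+1; sign (−1)^0·+1^4·+1^0 = +1.
(a,b)_∞: sgn(2717)=+, sgn(579462)=+, so +1.
(a,b)_2: α=6, β=19; u≡5, v≡3 (mod 8); ε(u)ε(v)=0·1, αω(v)=6·1, βω(u)=19·1; sum ≡ 1  ⇒  -1.
(a,b)_19: α=1, u≡18; β=3, v≡3 (mod 19); (18|19)=-1, (3|19)=-1; sign (−1)^1·-1^3·-1^1 = -1.
(a,b)_23: α=0, u≡4; β=-1, v≡16 (mod 23); (4|23)=+1, (16|23)=+1; sign (−1)^0·+1^-1·+1^0 = +1.
(a,b)_17: α=0, u≡10; β=1, v≡16 (mod 17); (10|17)=-1, (16|17)=+1; sign (−1)^0·-1^1·+1^0 = -1.
(a,b)_13: α=1, u≡1; β=3, v≡10 (mod 13); (1|13)=+1, (10|13)=+1; sign (−1)^0·+1^3·+1^1 = +1.
(a,b)_3: α=0, u≡2; β=3, v≡2 (mod 3); (2|3)=-1, (2|3)=-1; sign (−1)^0·-1^3·-1^0 = -1.
Ram(2717, 579462) = {2, 3, 17, 19}; no ℚ_2-point on the conic.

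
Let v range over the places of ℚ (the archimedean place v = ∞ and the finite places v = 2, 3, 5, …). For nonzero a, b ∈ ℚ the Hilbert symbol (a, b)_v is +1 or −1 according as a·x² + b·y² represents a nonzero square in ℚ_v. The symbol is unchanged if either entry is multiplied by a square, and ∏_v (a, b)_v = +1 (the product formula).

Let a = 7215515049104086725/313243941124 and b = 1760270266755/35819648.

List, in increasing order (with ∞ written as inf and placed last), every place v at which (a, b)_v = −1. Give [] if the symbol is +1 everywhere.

[2, 11]

Mod squares: a ≡ 21, b ≡ 2310. Check v ∈ {∞, 2, 3, 5, 7, 11, 13, 23}.
v=3: a=3^5·(≡1), b=3^3·(≡2) mod 3; (1|3)=+1, (2|3)=-1; (−1)^{5·3·1}·(+1)^3·(-1)^5 = +1.
v=∞: 21 > 0 and 2310 > 0  ⇒  (a,b)_∞ = +1.
v=13: a=13^6·(≡8), b=13^4·(≡3) mod 13; (8|13)=-1, (3|13)=+1; (−1)^{6·4·6}·(-1)^4·(+1)^6 = +1.
v=5: a=5^2·(≡1), b=5^1·(≡2) mod 5; (1|5)=+1, (2|5)=-1; (−1)^{2·1·2}·(+1)^1·(-1)^2 = +1.
v=23: a=23^-8·(≡17), b=23^-4·(≡14) mod 23; (17|23)=-1, (14|23)=-1; (−1)^{-8·-4·11}·(-1)^-4·(-1)^-8 = +1.
v=11: a=11^4·(≡7), b=11^3·(≡9) mod 11; (7|11)=-1, (9|11)=+1; (−1)^{4·3·5}·(-1)^3·(+1)^4 = -1.
v=2: v_2(a)=-2, v_2(b)=-7; units ≡ 5, 3 (mod 8); ε·ε+αω+βω = 0·1+-2·1+-7·1 ≡ 1  ⇒  (a,b)_2 = -1.
v=7: a=7^5·(≡5), b=7^3·(≡4) mod 7; (5|7)=-1, (4|7)=+1; (−1)^{5·3·3}·(-1)^3·(+1)^5 = +1.
Ram(21, 2310) = {2, 11}; no ℚ_2-point on the conic.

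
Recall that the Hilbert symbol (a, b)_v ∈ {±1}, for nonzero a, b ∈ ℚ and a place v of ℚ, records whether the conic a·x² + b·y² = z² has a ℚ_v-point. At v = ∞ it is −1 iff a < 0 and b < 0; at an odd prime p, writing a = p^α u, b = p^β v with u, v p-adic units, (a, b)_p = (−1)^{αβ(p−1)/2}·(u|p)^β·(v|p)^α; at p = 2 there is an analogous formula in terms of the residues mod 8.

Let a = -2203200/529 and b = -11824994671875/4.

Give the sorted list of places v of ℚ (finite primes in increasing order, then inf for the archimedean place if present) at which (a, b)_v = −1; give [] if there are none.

Mod squares: a ≡ -17, b ≡ -1716099. Check v ∈ {∞, 2, 3, 5, 7, 11, 17, 19, 23}.
v=17: a=17^1·(≡4), b=17^1·(≡9) mod 17; (4|17)=+1, (9|17)=+1; (−1)^{1·1·8}·(+1)^1·(+1)^1 = +1.
v=19: a=19^0·(≡12), b=19^1·(≡16) mod 19; (12|19)=-1, (16|19)=+1; (−1)^{0·1·9}·(-1)^1·(+1)^0 = -1.
v=23: a=23^-2·(≡16), b=23^1·(≡15) mod 23; (16|23)=+1, (15|23)=-1; (−1)^{-2·1·11}·(+1)^1·(-1)^-2 = +1.
v=2: v_2(a)=6, v_2(b)=-2; units ≡ 7, 5 (mod 8); ε·ε+αω+βω = 1·0+6·1+-2·0 ≡ 0  ⇒  (a,b)_2 = +1.
v=7: a=7^0·(≡2), b=7^3·(≡2) mod 7; (2|7)=+1, (2|7)=+1; (−1)^{0·3·3}·(+1)^3·(+1)^0 = +1.
v=11: a=11^0·(≡1), b=11^1·(≡5) mod 11; (1|11)=+1, (5|11)=+1; (−1)^{0·1·5}·(+1)^1·(+1)^0 = +1.
v=∞: -17 < 0 and -1716099 < 0  ⇒  (a,b)_∞ = -1.
v=5: a=5^2·(≡3), b=5^6·(≡4) mod 5; (3|5)=-1, (4|5)=+1; (−1)^{2·6·2}·(-1)^6·(+1)^2 = +1.
v=3: a=3^4·(≡1), b=3^3·(≡1) mod 3; (1|3)=+1, (1|3)=+1; (−1)^{4·3·1}·(+1)^3·(+1)^4 = +1.
|Ram(-17, -1716099)| = 2, even; anisotropic at {19, ∞}.

[19, inf]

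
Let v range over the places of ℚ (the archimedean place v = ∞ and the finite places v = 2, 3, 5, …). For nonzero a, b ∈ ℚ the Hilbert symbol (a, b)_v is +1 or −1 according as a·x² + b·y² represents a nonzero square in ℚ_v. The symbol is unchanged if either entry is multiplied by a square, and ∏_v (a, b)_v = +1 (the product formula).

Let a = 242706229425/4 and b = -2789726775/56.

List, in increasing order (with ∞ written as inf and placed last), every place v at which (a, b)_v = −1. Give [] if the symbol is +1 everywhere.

(a, b) ≡ (3553, -4327554) mod (ℚ^×)²; places V = {2, 3, 5, 7, 11, 17, 19, 29, ∞}.
(a,b)_3: α=2, u≡1; β=1, v≡2 (mod 3); (1|3)=+1, (2|3)=-1; sign (−1)^0·+1^1·-1^2 = +1.
(a,b)_19: α=3, u≡16; β=3, v≡11 (mod 19); (16|19)=+1, (11|19)=+1; sign (−1)^1·+1^3·+1^3 = -1.
(a,b)_11: α=1, u≡5; β=1, v≡9 (mod 11); (5|11)=+1, (9|11)=+1; sign (−1)^1·+1^1·+1^1 = -1.
(a,b)_2: α=-2, β=-3; u≡1, v≡7 (mod 8); ε(u)ε(v)=0·1, αω(v)=-2·0, βω(u)=-3·0; sum ≡ 0  ⇒  +1.
(a,b)_29: α=2, u≡14; β=1, v≡19 (mod 29); (14|29)=-1, (19|29)=-1; sign (−1)^0·-1^1·-1^2 = -1.
(a,b)_5: α=2, u≡3; β=2, v≡4 (mod 5); (3|5)=-1, (4|5)=+1; sign (−1)^0·-1^2·+1^2 = +1.
(a,b)_7: α=0, u≡4; β=-1, v≡4 (mod 7); (4|7)=+1, (4|7)=+1; sign (−1)^0·+1^-1·+1^0 = +1.
(a,b)_17: α=1, u≡7; β=1, v≡4 (mod 17); (7|17)=-1, (4|17)=+1; sign (−1)^0·-1^1·+1^1 = -1.
(a,b)_∞: sgn(3553)=+, sgn(-4327554)=−, so +1.
Ram(3553, -4327554) = {11, 17, 19, 29}; no ℚ_11-point on the conic.

[11, 17, 19, 29]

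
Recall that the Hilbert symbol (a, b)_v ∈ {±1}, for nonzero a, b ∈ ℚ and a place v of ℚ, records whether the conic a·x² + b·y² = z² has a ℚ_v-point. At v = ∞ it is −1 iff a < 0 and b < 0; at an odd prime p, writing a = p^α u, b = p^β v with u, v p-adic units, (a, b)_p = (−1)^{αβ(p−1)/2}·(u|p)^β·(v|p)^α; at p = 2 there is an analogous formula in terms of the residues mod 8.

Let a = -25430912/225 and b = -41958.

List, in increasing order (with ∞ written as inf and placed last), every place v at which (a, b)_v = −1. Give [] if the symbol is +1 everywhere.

(a, b) ≡ (-397358, -518) mod (ℚ^×)²; places V = {2, 3, 5, 7, 13, 17, 29, 31, 37, ∞}.
(a,b)_31: α=1, u≡4; β=0, v≡16 (mod 31); (4|31)=+1, (16|31)=+1; sign (−1)^0·+1^0·+1^1 = +1.
(a,b)_∞: sgn(-397358)=−, sgn(-518)=−, so -1.
(a,b)_37: α=0, u≡13; β=1, v≡13 (mod 37); (13|37)=-1, (13|37)=-1; sign (−1)^0·-1^1·-1^0 = -1.
(a,b)_17: α=1, u≡16; β=0, v≡15 (mod 17); (16|17)=+1, (15|17)=+1; sign (−1)^0·+1^0·+1^1 = +1.
(a,b)_13: α=1, u≡4; β=0, v≡6 (mod 13); (4|13)=+1, (6|13)=-1; sign (−1)^0·+1^0·-1^1 = -1.
(a,b)_2: α=7, β=1; u≡1, v≡5 (mod 8); ε(u)ε(v)=0·0, αω(v)=7·1, βω(u)=1·0; sum ≡ 1  ⇒  -1.
(a,b)_5: α=-2, u≡2; β=0, v≡2 (mod 5); (2|5)=-1, (2|5)=-1; sign (−1)^0·-1^0·-1^-2 = +1.
(a,b)_7: α=0, u≡4; β=1, v≡5 (mod 7); (4|7)=+1, (5|7)=-1; sign (−1)^0·+1^1·-1^0 = +1.
(a,b)_29: α=1, u≡12; β=0, v≡5 (mod 29); (12|29)=-1, (5|29)=+1; sign (−1)^0·-1^0·+1^1 = +1.
(a,b)_3: α=-2, u≡1; β=4, v≡1 (mod 3); (1|3)=+1, (1|3)=+1; sign (−1)^0·+1^4·+1^-2 = +1.
Ram(-397358, -518) = {2, 13, 37, ∞}; no ℚ_2-point on the conic.

[2, 13, 37, inf]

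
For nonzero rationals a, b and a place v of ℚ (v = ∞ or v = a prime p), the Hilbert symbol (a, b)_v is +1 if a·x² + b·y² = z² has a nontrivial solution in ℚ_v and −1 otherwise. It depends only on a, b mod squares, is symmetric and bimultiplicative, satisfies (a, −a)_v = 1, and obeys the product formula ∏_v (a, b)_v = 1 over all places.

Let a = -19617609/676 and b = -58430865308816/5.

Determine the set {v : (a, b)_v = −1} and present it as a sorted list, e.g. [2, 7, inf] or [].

[2, 3, 7, 13, 17, inf]

Mod squares: a ≡ -561, b ≡ -5005. Check v ∈ {∞, 2, 3, 5, 7, 11, 13, 17, 19}.
v=13: a=13^-2·(≡7), b=13^1·(≡8) mod 13; (7|13)=-1, (8|13)=-1; (−1)^{-2·1·6}·(-1)^1·(-1)^-2 = -1.
v=19: a=19^0·(≡16), b=19^2·(≡11) mod 19; (16|19)=+1, (11|19)=+1; (−1)^{0·2·9}·(+1)^2·(+1)^0 = +1.
v=17: a=17^3·(≡8), b=17^4·(≡7) mod 17; (8|17)=+1, (7|17)=-1; (−1)^{3·4·8}·(+1)^4·(-1)^3 = -1.
v=3: a=3^1·(≡2), b=3^0·(≡2) mod 3; (2|3)=-1, (2|3)=-1; (−1)^{1·0·1}·(-1)^0·(-1)^1 = -1.
v=11: a=11^3·(≡9), b=11^3·(≡10) mod 11; (9|11)=+1, (10|11)=-1; (−1)^{3·3·5}·(+1)^3·(-1)^3 = +1.
v=5: a=5^0·(≡1), b=5^-1·(≡4) mod 5; (1|5)=+1, (4|5)=+1; (−1)^{0·-1·2}·(+1)^-1·(+1)^0 = +1.
v=∞: -561 < 0 and -5005 < 0  ⇒  (a,b)_∞ = -1.
v=7: a=7^0·(≡6), b=7^1·(≡5) mod 7; (6|7)=-1, (5|7)=-1; (−1)^{0·1·3}·(-1)^1·(-1)^0 = -1.
v=2: v_2(a)=-2, v_2(b)=4; units ≡ 7, 3 (mod 8); ε·ε+αω+βω = 1·1+-2·1+4·0 ≡ 1  ⇒  (a,b)_2 = -1.
Ram(-561, -5005) = {2, 3, 7, 13, 17, ∞}; no ℚ_2-point on the conic.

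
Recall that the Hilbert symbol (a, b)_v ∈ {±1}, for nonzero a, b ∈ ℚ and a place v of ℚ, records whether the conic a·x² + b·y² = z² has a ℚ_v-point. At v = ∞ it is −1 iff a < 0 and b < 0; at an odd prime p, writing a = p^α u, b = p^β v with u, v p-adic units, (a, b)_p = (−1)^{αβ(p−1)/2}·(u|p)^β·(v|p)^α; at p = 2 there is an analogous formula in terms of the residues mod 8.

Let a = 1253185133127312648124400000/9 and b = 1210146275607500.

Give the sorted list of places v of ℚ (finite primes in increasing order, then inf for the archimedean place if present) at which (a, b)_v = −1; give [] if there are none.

Mod squares: a ≡ 5510, b ≡ 239723. Check v ∈ {∞, 2, 3, 5, 7, 11, 19, 29, 31, 37}.
v=37: a=37^2·(≡16), b=37^1·(≡30) mod 37; (16|37)=+1, (30|37)=+1; (−1)^{2·1·18}·(+1)^1·(+1)^2 = +1.
v=31: a=31^2·(≡21), b=31^1·(≡25) mod 31; (21|31)=-1, (25|31)=+1; (−1)^{2·1·15}·(-1)^1·(+1)^2 = -1.
v=11: a=11^2·(≡6), b=11^1·(≡2) mod 11; (6|11)=-1, (2|11)=-1; (−1)^{2·1·5}·(-1)^1·(-1)^2 = -1.
v=5: a=5^5·(≡2), b=5^4·(≡2) mod 5; (2|5)=-1, (2|5)=-1; (−1)^{5·4·2}·(-1)^4·(-1)^5 = -1.
v=19: a=19^3·(≡16), b=19^1·(≡5) mod 19; (16|19)=+1, (5|19)=+1; (−1)^{3·1·9}·(+1)^1·(+1)^3 = -1.
v=2: v_2(a)=7, v_2(b)=2; units ≡ 3, 3 (mod 8); ε·ε+αω+βω = 1·1+7·1+2·1 ≡ 0  ⇒  (a,b)_2 = +1.
v=7: a=7^6·(≡1), b=7^4·(≡1) mod 7; (1|7)=+1, (1|7)=+1; (−1)^{6·4·3}·(+1)^4·(+1)^6 = +1.
v=29: a=29^3·(≡7), b=29^2·(≡24) mod 29; (7|29)=+1, (24|29)=+1; (−1)^{3·2·14}·(+1)^2·(+1)^3 = +1.
v=∞: 5510 > 0 and 239723 > 0  ⇒  (a,b)_∞ = +1.
v=3: a=3^-2·(≡2), b=3^0·(≡2) mod 3; (2|3)=-1, (2|3)=-1; (−1)^{-2·0·1}·(-1)^0·(-1)^-2 = +1.
|Ram(5510, 239723)| = 4, even; anisotropic at {5, 11, 19, 31}.

[5, 11, 19, 31]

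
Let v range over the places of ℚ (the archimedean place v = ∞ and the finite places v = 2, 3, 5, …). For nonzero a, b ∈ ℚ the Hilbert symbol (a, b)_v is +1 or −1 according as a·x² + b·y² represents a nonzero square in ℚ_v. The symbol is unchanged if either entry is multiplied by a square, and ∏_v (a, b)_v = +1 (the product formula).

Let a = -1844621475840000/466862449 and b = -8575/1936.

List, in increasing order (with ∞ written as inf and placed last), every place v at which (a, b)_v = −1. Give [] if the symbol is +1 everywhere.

Mod squares: a ≡ -429, b ≡ -7. Check v ∈ {∞, 2, 3, 5, 7, 11, 13, 17, 31, 41}.
v=3: a=3^9·(≡1), b=3^0·(≡2) mod 3; (1|3)=+1, (2|3)=-1; (−1)^{9·0·1}·(+1)^0·(-1)^9 = -1.
v=7: a=7^0·(≡6), b=7^3·(≡6) mod 7; (6|7)=-1, (6|7)=-1; (−1)^{0·3·3}·(-1)^3·(-1)^0 = -1.
v=2: v_2(a)=20, v_2(b)=-4; units ≡ 3, 1 (mod 8); ε·ε+αω+βω = 1·0+20·0+-4·1 ≡ 0  ⇒  (a,b)_2 = +1.
v=∞: -429 < 0 and -7 < 0  ⇒  (a,b)_∞ = -1.
v=11: a=11^1·(≡3), b=11^-2·(≡1) mod 11; (3|11)=+1, (1|11)=+1; (−1)^{1·-2·5}·(+1)^-2·(+1)^1 = +1.
v=31: a=31^-2·(≡16), b=31^0·(≡23) mod 31; (16|31)=+1, (23|31)=-1; (−1)^{-2·0·15}·(+1)^0·(-1)^-2 = +1.
v=41: a=41^-2·(≡38), b=41^0·(≡13) mod 41; (38|41)=-1, (13|41)=-1; (−1)^{-2·0·20}·(-1)^0·(-1)^-2 = +1.
v=17: a=17^-2·(≡1), b=17^0·(≡12) mod 17; (1|17)=+1, (12|17)=-1; (−1)^{-2·0·8}·(+1)^0·(-1)^-2 = +1.
v=5: a=5^4·(≡4), b=5^2·(≡2) mod 5; (4|5)=+1, (2|5)=-1; (−1)^{4·2·2}·(+1)^2·(-1)^4 = +1.
v=13: a=13^1·(≡5), b=13^0·(≡8) mod 13; (5|13)=-1, (8|13)=-1; (−1)^{1·0·6}·(-1)^0·(-1)^1 = -1.
(-429, -7 / ℚ) ramifies at {3, 7, 13, ∞}: a division algebra.

[3, 7, 13, inf]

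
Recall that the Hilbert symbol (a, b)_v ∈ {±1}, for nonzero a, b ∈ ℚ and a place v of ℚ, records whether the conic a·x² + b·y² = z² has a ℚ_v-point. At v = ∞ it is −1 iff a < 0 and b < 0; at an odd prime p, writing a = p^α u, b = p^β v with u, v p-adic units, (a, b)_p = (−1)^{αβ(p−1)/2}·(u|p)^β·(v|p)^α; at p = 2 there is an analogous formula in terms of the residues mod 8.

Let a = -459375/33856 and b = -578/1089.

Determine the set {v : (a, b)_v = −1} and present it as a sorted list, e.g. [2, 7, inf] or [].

[5, inf]

(a, b) ≡ (-15, -2) mod (ℚ^×)²; places V = {2, 3, 5, 7, 11, 17, 23, ∞}.
(a,b)_3: α=1, u≡1; β=-2, v≡1 (mod 3); (1|3)=+1, (1|3)=+1; sign (−1)^0·+1^-2·+1^1 = +1.
(a,b)_2: α=-6, β=1; u≡1, v≡7 (mod 8); ε(u)ε(v)=0·1, αω(v)=-6·0, βω(u)=1·0; sum ≡ 0  ⇒  +1.
(a,b)_23: α=-2, u≡13; β=0, v≡14 (mod 23); (13|23)=+1, (14|23)=-1; sign (−1)^0·+1^0·-1^-2 = +1.
(a,b)_5: α=5, u≡3; β=0, v≡3 (mod 5); (3|5)=-1, (3|5)=-1; sign (−1)^0·-1^0·-1^5 = -1.
(a,b)_11: α=0, u≡2; β=-2, v≡3 (mod 11); (2|11)=-1, (3|11)=+1; sign (−1)^0·-1^-2·+1^0 = +1.
(a,b)_17: α=0, u≡15; β=2, v≡15 (mod 17); (15|17)=+1, (15|17)=+1; sign (−1)^0·+1^2·+1^0 = +1.
(a,b)_∞: sgn(-15)=−, sgn(-2)=−, so -1.
(a,b)_7: α=2, u≡3; β=0, v≡6 (mod 7); (3|7)=-1, (6|7)=-1; sign (−1)^0·-1^0·-1^2 = +1.
Ram(-15, -2) = {5, ∞}; no ℚ_5-point on the conic.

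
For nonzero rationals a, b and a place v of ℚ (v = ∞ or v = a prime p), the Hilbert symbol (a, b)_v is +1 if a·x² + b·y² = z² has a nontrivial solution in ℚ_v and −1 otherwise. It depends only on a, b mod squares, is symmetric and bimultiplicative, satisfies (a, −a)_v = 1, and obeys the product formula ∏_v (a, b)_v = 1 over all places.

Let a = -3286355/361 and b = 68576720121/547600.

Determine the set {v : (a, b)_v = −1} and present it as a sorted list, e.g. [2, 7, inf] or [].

[7, 17, 19, 23]

Mod squares: a ≡ -1955, b ≡ 156009. Check v ∈ {∞, 2, 3, 5, 7, 13, 17, 19, 23, 37, 41}.
v=5: a=5^1·(≡4), b=5^-2·(≡4) mod 5; (4|5)=+1, (4|5)=+1; (−1)^{1·-2·2}·(+1)^-2·(+1)^1 = +1.
v=∞: -1955 < 0 and 156009 > 0  ⇒  (a,b)_∞ = +1.
v=7: a=7^0·(≡3), b=7^1·(≡6) mod 7; (3|7)=-1, (6|7)=-1; (−1)^{0·1·3}·(-1)^1·(-1)^0 = -1.
v=41: a=41^2·(≡24), b=41^0·(≡8) mod 41; (24|41)=-1, (8|41)=+1; (−1)^{2·0·20}·(-1)^0·(+1)^2 = +1.
v=2: v_2(a)=0, v_2(b)=-4; units ≡ 5, 1 (mod 8); ε·ε+αω+βω = 0·0+0·0+-4·1 ≡ 0  ⇒  (a,b)_2 = +1.
v=3: a=3^0·(≡1), b=3^3·(≡1) mod 3; (1|3)=+1, (1|3)=+1; (−1)^{0·3·1}·(+1)^3·(+1)^0 = +1.
v=13: a=13^0·(≡11), b=13^2·(≡9) mod 13; (11|13)=-1, (9|13)=+1; (−1)^{0·2·6}·(-1)^2·(+1)^0 = +1.
v=19: a=19^-2·(≡18), b=19^1·(≡12) mod 19; (18|19)=-1, (12|19)=-1; (−1)^{-2·1·9}·(-1)^1·(-1)^-2 = -1.
v=23: a=23^1·(≡21), b=23^1·(≡21) mod 23; (21|23)=-1, (21|23)=-1; (−1)^{1·1·11}·(-1)^1·(-1)^1 = -1.
v=37: a=37^0·(≡14), b=37^-2·(≡31) mod 37; (14|37)=-1, (31|37)=-1; (−1)^{0·-2·18}·(-1)^-2·(-1)^0 = +1.
v=17: a=17^1·(≡15), b=17^3·(≡6) mod 17; (15|17)=+1, (6|17)=-1; (−1)^{1·3·8}·(+1)^3·(-1)^1 = -1.
|Ram(-1955, 156009)| = 4, even; anisotropic at {7, 17, 19, 23}.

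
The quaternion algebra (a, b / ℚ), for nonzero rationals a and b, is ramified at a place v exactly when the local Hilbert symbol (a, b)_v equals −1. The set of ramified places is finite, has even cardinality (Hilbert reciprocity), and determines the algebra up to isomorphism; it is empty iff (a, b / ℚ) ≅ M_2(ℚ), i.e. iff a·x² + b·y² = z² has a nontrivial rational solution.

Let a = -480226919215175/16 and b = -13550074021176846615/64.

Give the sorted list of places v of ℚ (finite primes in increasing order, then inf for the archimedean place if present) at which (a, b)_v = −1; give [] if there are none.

Mod squares: a ≡ -1038407, b ≡ -22330942535. Check v ∈ {∞, 2, 3, 5, 7, 11, 17, 19, 23, 31, 41, 43}.
v=41: a=41^1·(≡29), b=41^1·(≡26) mod 41; (29|41)=-1, (26|41)=-1; (−1)^{1·1·20}·(-1)^1·(-1)^1 = +1.
v=19: a=19^1·(≡8), b=19^1·(≡3) mod 19; (8|19)=-1, (3|19)=-1; (−1)^{1·1·9}·(-1)^1·(-1)^1 = -1.
v=23: a=23^2·(≡11), b=23^3·(≡3) mod 23; (11|23)=-1, (3|23)=+1; (−1)^{2·3·11}·(-1)^3·(+1)^2 = -1.
v=11: a=11^2·(≡5), b=11^1·(≡8) mod 11; (5|11)=+1, (8|11)=-1; (−1)^{2·1·5}·(+1)^1·(-1)^2 = +1.
v=∞: -1038407 < 0 and -22330942535 < 0  ⇒  (a,b)_∞ = -1.
v=3: a=3^0·(≡1), b=3^4·(≡1) mod 3; (1|3)=+1, (1|3)=+1; (−1)^{0·4·1}·(+1)^4·(+1)^0 = +1.
v=7: a=7^0·(≡4), b=7^2·(≡4) mod 7; (4|7)=+1, (4|7)=+1; (−1)^{0·2·3}·(+1)^2·(+1)^0 = +1.
v=2: v_2(a)=-4, v_2(b)=-6; units ≡ 1, 1 (mod 8); ε·ε+αω+βω = 0·0+-4·0+-6·0 ≡ 0  ⇒  (a,b)_2 = +1.
v=43: a=43^1·(≡40), b=43^1·(≡29) mod 43; (40|43)=+1, (29|43)=-1; (−1)^{1·1·21}·(+1)^1·(-1)^1 = +1.
v=31: a=31^1·(≡5), b=31^1·(≡11) mod 31; (5|31)=+1, (11|31)=-1; (−1)^{1·1·15}·(+1)^1·(-1)^1 = +1.
v=5: a=5^2·(≡3), b=5^1·(≡3) mod 5; (3|5)=-1, (3|5)=-1; (−1)^{2·1·2}·(-1)^1·(-1)^2 = -1.
v=17: a=17^2·(≡8), b=17^3·(≡7) mod 17; (8|17)=+1, (7|17)=-1; (−1)^{2·3·8}·(+1)^3·(-1)^2 = +1.
Ram(-1038407, -22330942535) = {5, 19, 23, ∞}; no ℚ_5-point on the conic.

[5, 19, 23, inf]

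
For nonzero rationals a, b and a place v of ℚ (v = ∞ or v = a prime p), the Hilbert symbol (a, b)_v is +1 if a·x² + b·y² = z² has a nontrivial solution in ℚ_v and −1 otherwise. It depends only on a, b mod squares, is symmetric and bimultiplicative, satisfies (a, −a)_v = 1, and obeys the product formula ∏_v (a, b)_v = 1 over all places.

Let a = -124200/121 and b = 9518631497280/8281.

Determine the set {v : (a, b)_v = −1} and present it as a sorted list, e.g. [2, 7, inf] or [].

(a, b) ≡ (-138, 37145) mod (ℚ^×)²; places V = {2, 3, 5, 7, 11, 13, 17, 19, 23, 29, ∞}.
(a,b)_29: α=0, u≡13; β=2, v≡7 (mod 29); (13|29)=+1, (7|29)=+1; sign (−1)^0·+1^2·+1^0 = +1.
(a,b)_13: α=0, u≡7; β=-2, v≡10 (mod 13); (7|13)=-1, (10|13)=+1; sign (−1)^0·-1^-2·+1^0 = +1.
(a,b)_23: α=1, u≡20; β=3, v≡19 (mod 23); (20|23)=-1, (19|23)=-1; sign (−1)^1·-1^3·-1^1 = -1.
(a,b)_17: α=0, u≡1; β=1, v≡9 (mod 17); (1|17)=+1, (9|17)=+1; sign (−1)^0·+1^1·+1^0 = +1.
(a,b)_∞: sgn(-138)=−, sgn(37145)=+, so +1.
(a,b)_7: α=0, u≡4; β=-2, v≡3 (mod 7); (4|7)=+1, (3|7)=-1; sign (−1)^0·+1^-2·-1^0 = +1.
(a,b)_3: α=3, u≡2; β=2, v≡2 (mod 3); (2|3)=-1, (2|3)=-1; sign (−1)^0·-1^2·-1^3 = -1.
(a,b)_5: α=2, u≡2; β=1, v≡1 (mod 5); (2|5)=-1, (1|5)=+1; sign (−1)^0·-1^1·+1^2 = -1.
(a,b)_2: α=3, β=6; u≡3, v≡1 (mod 8); ε(u)ε(v)=1·0, αω(v)=3·0, βω(u)=6·1; sum ≡ 0  ⇒  +1.
(a,b)_11: α=-2, u≡1; β=0, v≡9 (mod 11); (1|11)=+1, (9|11)=+1; sign (−1)^0·+1^0·+1^-2 = +1.
(a,b)_19: α=0, u≡14; β=1, v≡16 (mod 19); (14|19)=-1, (16|19)=+1; sign (−1)^0·-1^1·+1^0 = -1.
(-138, 37145 / ℚ) ramifies at {3, 5, 19, 23}: a division algebra.

[3, 5, 19, 23]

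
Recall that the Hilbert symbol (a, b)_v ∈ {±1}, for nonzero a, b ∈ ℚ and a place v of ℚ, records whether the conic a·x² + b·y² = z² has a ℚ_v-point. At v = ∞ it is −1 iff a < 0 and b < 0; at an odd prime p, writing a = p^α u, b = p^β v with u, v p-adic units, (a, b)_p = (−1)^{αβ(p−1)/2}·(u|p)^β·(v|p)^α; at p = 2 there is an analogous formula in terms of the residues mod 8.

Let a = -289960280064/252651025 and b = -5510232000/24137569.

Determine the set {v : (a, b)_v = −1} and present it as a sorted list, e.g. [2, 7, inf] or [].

[13, inf]

Mod squares: a ≡ -91, b ≡ -455. Check v ∈ {∞, 2, 3, 5, 7, 11, 13, 17, 29}.
v=2: v_2(a)=14, v_2(b)=6; units ≡ 5, 1 (mod 8); ε·ε+αω+βω = 0·0+14·0+6·1 ≡ 0  ⇒  (a,b)_2 = +1.
v=11: a=11^-2·(≡8), b=11^0·(≡7) mod 11; (8|11)=-1, (7|11)=-1; (−1)^{-2·0·5}·(-1)^0·(-1)^-2 = +1.
v=5: a=5^-2·(≡1), b=5^3·(≡1) mod 5; (1|5)=+1, (1|5)=+1; (−1)^{-2·3·2}·(+1)^3·(+1)^-2 = +1.
v=3: a=3^4·(≡2), b=3^2·(≡1) mod 3; (2|3)=-1, (1|3)=+1; (−1)^{4·2·1}·(-1)^2·(+1)^4 = +1.
v=∞: -91 < 0 and -455 < 0  ⇒  (a,b)_∞ = -1.
v=17: a=17^-4·(≡10), b=17^-6·(≡15) mod 17; (10|17)=-1, (15|17)=+1; (−1)^{-4·-6·8}·(-1)^-6·(+1)^-4 = +1.
v=7: a=7^5·(≡4), b=7^1·(≡5) mod 7; (4|7)=+1, (5|7)=-1; (−1)^{5·1·3}·(+1)^1·(-1)^5 = +1.
v=29: a=29^0·(≡16), b=29^2·(≡1) mod 29; (16|29)=+1, (1|29)=+1; (−1)^{0·2·14}·(+1)^2·(+1)^0 = +1.
v=13: a=13^1·(≡8), b=13^1·(≡12) mod 13; (8|13)=-1, (12|13)=+1; (−1)^{1·1·6}·(-1)^1·(+1)^1 = -1.
Ram(-91, -455) = {13, ∞}; no ℚ_13-point on the conic.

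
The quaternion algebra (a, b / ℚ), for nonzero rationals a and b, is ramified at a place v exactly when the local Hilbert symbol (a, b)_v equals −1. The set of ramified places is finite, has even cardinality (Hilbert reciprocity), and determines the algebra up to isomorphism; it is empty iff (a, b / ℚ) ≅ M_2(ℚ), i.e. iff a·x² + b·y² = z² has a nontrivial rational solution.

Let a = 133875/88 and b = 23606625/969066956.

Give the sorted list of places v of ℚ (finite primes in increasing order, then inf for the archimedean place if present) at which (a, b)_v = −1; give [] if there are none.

(a, b) ≡ (13090, 19635) mod (ℚ^×)²; places V = {2, 3, 5, 7, 11, 13, 17, 19, 23, ∞}.
(a,b)_19: α=0, u≡8; β=-4, v≡8 (mod 19); (8|19)=-1, (8|19)=-1; sign (−1)^0·-1^-4·-1^0 = +1.
(a,b)_13: α=0, u≡4; β=-2, v≡7 (mod 13); (4|13)=+1, (7|13)=-1; sign (−1)^0·+1^-2·-1^0 = +1.
(a,b)_17: α=1, u≡7; β=1, v≡15 (mod 17); (7|17)=-1, (15|17)=+1; sign (−1)^0·-1^1·+1^1 = -1.
(a,b)_∞: sgn(13090)=+, sgn(19635)=+, so +1.
(a,b)_11: α=-1, u≡2; β=-1, v≡1 (mod 11); (2|11)=-1, (1|11)=+1; sign (−1)^1·-1^-1·+1^-1 = +1.
(a,b)_2: α=-3, β=-2; u≡1, v≡3 (mod 8); ε(u)ε(v)=0·1, αω(v)=-3·1, βω(u)=-2·0; sum ≡ 1  ⇒  -1.
(a,b)_23: α=0, u≡2; β=2, v≡9 (mod 23); (2|23)=+1, (9|23)=+1; sign (−1)^0·+1^2·+1^0 = +1.
(a,b)_5: α=3, u≡2; β=3, v≡3 (mod 5); (2|5)=-1, (3|5)=-1; sign (−1)^0·-1^3·-1^3 = +1.
(a,b)_7: α=1, u≡2; β=1, v≡5 (mod 7); (2|7)=+1, (5|7)=-1; sign (−1)^1·+1^1·-1^1 = +1.
(a,b)_3: α=2, u≡1; β=1, v≡2 (mod 3); (1|3)=+1, (2|3)=-1; sign (−1)^0·+1^1·-1^2 = +1.
(13090, 19635 / ℚ) ramifies at {2, 17}: a division algebra.

[2, 17]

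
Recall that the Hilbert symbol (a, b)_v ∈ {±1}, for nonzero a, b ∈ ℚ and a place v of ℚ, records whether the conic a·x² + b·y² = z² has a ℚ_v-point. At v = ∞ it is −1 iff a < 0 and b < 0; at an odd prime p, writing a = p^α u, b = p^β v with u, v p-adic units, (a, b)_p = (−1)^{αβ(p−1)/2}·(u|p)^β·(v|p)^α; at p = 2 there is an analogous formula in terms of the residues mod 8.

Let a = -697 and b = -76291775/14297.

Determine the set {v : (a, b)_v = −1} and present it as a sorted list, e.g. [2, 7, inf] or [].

[17, inf]

Mod squares: a ≡ -697, b ≡ -21607. Check v ∈ {∞, 2, 5, 7, 17, 29, 31, 41}.
v=5: a=5^0·(≡3), b=5^2·(≡2) mod 5; (3|5)=-1, (2|5)=-1; (−1)^{0·2·2}·(-1)^2·(-1)^0 = +1.
v=∞: -697 < 0 and -21607 < 0  ⇒  (a,b)_∞ = -1.
v=17: a=17^1·(≡10), b=17^-1·(≡16) mod 17; (10|17)=-1, (16|17)=+1; (−1)^{1·-1·8}·(-1)^-1·(+1)^1 = -1.
v=2: v_2(a)=0, v_2(b)=0; units ≡ 7, 1 (mod 8); ε·ε+αω+βω = 1·0+0·0+0·0 ≡ 0  ⇒  (a,b)_2 = +1.
v=29: a=29^0·(≡28), b=29^-2·(≡19) mod 29; (28|29)=+1, (19|29)=-1; (−1)^{0·-2·14}·(+1)^-2·(-1)^0 = +1.
v=31: a=31^0·(≡16), b=31^1·(≡16) mod 31; (16|31)=+1, (16|31)=+1; (−1)^{0·1·15}·(+1)^1·(+1)^0 = +1.
v=7: a=7^0·(≡3), b=7^4·(≡4) mod 7; (3|7)=-1, (4|7)=+1; (−1)^{0·4·3}·(-1)^4·(+1)^0 = +1.
v=41: a=41^1·(≡24), b=41^1·(≡6) mod 41; (24|41)=-1, (6|41)=-1; (−1)^{1·1·20}·(-1)^1·(-1)^1 = +1.
Ram(-697, -21607) = {17, ∞}; no ℚ_17-point on the conic.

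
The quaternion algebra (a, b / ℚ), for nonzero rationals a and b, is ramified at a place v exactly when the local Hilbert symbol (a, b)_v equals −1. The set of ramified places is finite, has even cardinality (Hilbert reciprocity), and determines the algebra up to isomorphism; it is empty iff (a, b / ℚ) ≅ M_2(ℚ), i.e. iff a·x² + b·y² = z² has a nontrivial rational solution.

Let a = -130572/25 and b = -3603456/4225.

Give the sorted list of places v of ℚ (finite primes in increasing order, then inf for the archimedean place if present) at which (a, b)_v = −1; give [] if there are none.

[17, 23, 31, inf]

Mod squares: a ≡ -403, b ≡ -391. Check v ∈ {∞, 2, 3, 5, 13, 17, 23, 31}.
v=5: a=5^-2·(≡3), b=5^-2·(≡1) mod 5; (3|5)=-1, (1|5)=+1; (−1)^{-2·-2·2}·(-1)^-2·(+1)^-2 = +1.
v=17: a=17^0·(≡7), b=17^1·(≡10) mod 17; (7|17)=-1, (10|17)=-1; (−1)^{0·1·8}·(-1)^1·(-1)^0 = -1.
v=2: v_2(a)=2, v_2(b)=10; units ≡ 5, 1 (mod 8); ε·ε+αω+βω = 0·0+2·0+10·1 ≡ 0  ⇒  (a,b)_2 = +1.
v=31: a=31^1·(≡20), b=31^0·(≡12) mod 31; (20|31)=+1, (12|31)=-1; (−1)^{1·0·15}·(+1)^0·(-1)^1 = -1.
v=∞: -403 < 0 and -391 < 0  ⇒  (a,b)_∞ = -1.
v=3: a=3^4·(≡2), b=3^2·(≡2) mod 3; (2|3)=-1, (2|3)=-1; (−1)^{4·2·1}·(-1)^2·(-1)^4 = +1.
v=13: a=13^1·(≡8), b=13^-2·(≡12) mod 13; (8|13)=-1, (12|13)=+1; (−1)^{1·-2·6}·(-1)^-2·(+1)^1 = +1.
v=23: a=23^0·(≡11), b=23^1·(≡6) mod 23; (11|23)=-1, (6|23)=+1; (−1)^{0·1·11}·(-1)^1·(+1)^0 = -1.
(-403, -391 / ℚ) ramifies at {17, 23, 31, ∞}: a division algebra.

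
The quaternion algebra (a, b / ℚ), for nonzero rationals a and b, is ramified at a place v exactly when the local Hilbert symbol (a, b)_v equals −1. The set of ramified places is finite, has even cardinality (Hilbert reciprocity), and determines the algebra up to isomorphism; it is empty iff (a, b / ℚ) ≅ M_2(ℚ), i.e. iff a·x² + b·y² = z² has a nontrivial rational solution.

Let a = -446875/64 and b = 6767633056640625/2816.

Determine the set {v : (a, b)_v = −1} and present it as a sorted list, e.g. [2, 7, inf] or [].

(a, b) ≡ (-715, 11) mod (ℚ^×)²; places V = {2, 3, 5, 11, 13, ∞}.
(a,b)_11: α=1, u≡1; β=-1, v≡5 (mod 11); (1|11)=+1, (5|11)=+1; sign (−1)^1·+1^-1·+1^1 = -1.
(a,b)_3: α=0, u≡2; β=8, v≡2 (mod 3); (2|3)=-1, (2|3)=-1; sign (−1)^0·-1^8·-1^0 = +1.
(a,b)_5: α=5, u≡3; β=14, v≡4 (mod 5); (3|5)=-1, (4|5)=+1; sign (−1)^0·-1^14·+1^5 = +1.
(a,b)_∞: sgn(-715)=−, sgn(11)=+, so +1.
(a,b)_13: α=1, u≡3; β=2, v≡7 (mod 13); (3|13)=+1, (7|13)=-1; sign (−1)^0·+1^2·-1^1 = -1.
(a,b)_2: α=-6, β=-8; u≡5, v≡3 (mod 8); ε(u)ε(v)=0·1, αω(v)=-6·1, βω(u)=-8·1; sum ≡ 0  ⇒  +1.
|Ram(-715, 11)| = 2, even; anisotropic at {11, 13}.

[11, 13]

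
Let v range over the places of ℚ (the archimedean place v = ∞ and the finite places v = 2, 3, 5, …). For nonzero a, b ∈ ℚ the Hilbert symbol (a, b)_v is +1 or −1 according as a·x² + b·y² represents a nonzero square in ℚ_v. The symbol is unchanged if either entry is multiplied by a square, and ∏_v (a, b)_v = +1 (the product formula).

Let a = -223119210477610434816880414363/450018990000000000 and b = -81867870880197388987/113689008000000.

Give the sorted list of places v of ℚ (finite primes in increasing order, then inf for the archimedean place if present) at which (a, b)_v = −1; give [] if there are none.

[2, 3, 13, inf]

(a, b) ≡ (-96577, -45849) mod (ℚ^×)²; places V = {2, 3, 5, 7, 11, 13, 17, 19, 23, 29, 31, ∞}.
(a,b)_11: α=6, u≡1; β=4, v≡7 (mod 11); (1|11)=+1, (7|11)=-1; sign (−1)^0·+1^4·-1^6 = +1.
(a,b)_31: α=2, u≡2; β=1, v≡18 (mod 31); (2|31)=+1, (18|31)=+1; sign (−1)^0·+1^1·+1^2 = +1.
(a,b)_∞: sgn(-96577)=−, sgn(-45849)=−, so -1.
(a,b)_7: α=4, u≡1; β=2, v≡2 (mod 7); (1|7)=+1, (2|7)=+1; sign (−1)^0·+1^2·+1^4 = +1.
(a,b)_5: α=-10, u≡2; β=-6, v≡4 (mod 5); (2|5)=-1, (4|5)=+1; sign (−1)^0·-1^-6·+1^-10 = +1.
(a,b)_17: α=7, u≡7; β=5, v≡11 (mod 17); (7|17)=-1, (11|17)=-1; sign (−1)^0·-1^5·-1^7 = +1.
(a,b)_2: α=-10, β=-10; u≡7, v≡7 (mod 8); ε(u)ε(v)=1·1, αω(v)=-10·0, βω(u)=-10·0; sum ≡ 1  ⇒  -1.
(a,b)_13: α=1, u≡8; β=2, v≡2 (mod 13); (8|13)=-1, (2|13)=-1; sign (−1)^0·-1^2·-1^1 = -1.
(a,b)_19: α=-3, u≡11; β=-2, v≡6 (mod 19); (11|19)=+1, (6|19)=+1; sign (−1)^0·+1^-2·+1^-3 = +1.
(a,b)_3: α=-8, u≡2; β=-9, v≡2 (mod 3); (2|3)=-1, (2|3)=-1; sign (−1)^0·-1^-9·-1^-8 = -1.
(a,b)_29: α=2, u≡4; β=1, v≡8 (mod 29); (4|29)=+1, (8|29)=-1; sign (−1)^0·+1^1·-1^2 = +1.
(a,b)_23: α=3, u≡20; β=2, v≡3 (mod 23); (20|23)=-1, (3|23)=+1; sign (−1)^0·-1^2·+1^3 = +1.
|Ram(-96577, -45849)| = 4, even; anisotropic at {2, 3, 13, ∞}.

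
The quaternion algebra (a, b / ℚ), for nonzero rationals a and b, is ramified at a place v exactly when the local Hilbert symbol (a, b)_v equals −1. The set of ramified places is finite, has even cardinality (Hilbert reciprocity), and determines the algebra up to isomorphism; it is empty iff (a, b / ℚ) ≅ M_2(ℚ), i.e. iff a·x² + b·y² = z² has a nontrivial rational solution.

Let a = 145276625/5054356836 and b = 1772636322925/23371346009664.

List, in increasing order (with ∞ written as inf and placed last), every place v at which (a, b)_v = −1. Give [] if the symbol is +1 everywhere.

[5, 13]

(a, b) ≡ (65, 13) mod (ℚ^×)²; places V = {2, 3, 5, 13, 17, 19, 23, 41, ∞}.
(a,b)_2: α=-2, β=-6; u≡1, v≡5 (mod 8); ε(u)ε(v)=0·0, αω(v)=-2·1, βω(u)=-6·0; sum ≡ 0  ⇒  +1.
(a,b)_∞: sgn(65)=+, sgn(13)=+, so +1.
(a,b)_5: α=3, u≡3; β=2, v≡3 (mod 5); (3|5)=-1, (3|5)=-1; sign (−1)^0·-1^2·-1^3 = -1.
(a,b)_13: α=3, u≡8; β=5, v≡9 (mod 13); (8|13)=-1, (9|13)=+1; sign (−1)^0·-1^5·+1^3 = -1.
(a,b)_19: α=0, u≡18; β=2, v≡12 (mod 19); (18|19)=-1, (12|19)=-1; sign (−1)^0·-1^2·-1^0 = +1.
(a,b)_23: α=2, u≡5; β=2, v≡13 (mod 23); (5|23)=-1, (13|23)=+1; sign (−1)^0·-1^2·+1^2 = +1.
(a,b)_17: α=-4, u≡5; β=-6, v≡4 (mod 17); (5|17)=-1, (4|17)=+1; sign (−1)^0·-1^-6·+1^-4 = +1.
(a,b)_41: α=-2, u≡26; β=-2, v≡14 (mod 41); (26|41)=-1, (14|41)=-1; sign (−1)^0·-1^-2·-1^-2 = +1.
(a,b)_3: α=-2, u≡2; β=-2, v≡1 (mod 3); (2|3)=-1, (1|3)=+1; sign (−1)^0·-1^-2·+1^-2 = +1.
|Ram(65, 13)| = 2, even; anisotropic at {5, 13}.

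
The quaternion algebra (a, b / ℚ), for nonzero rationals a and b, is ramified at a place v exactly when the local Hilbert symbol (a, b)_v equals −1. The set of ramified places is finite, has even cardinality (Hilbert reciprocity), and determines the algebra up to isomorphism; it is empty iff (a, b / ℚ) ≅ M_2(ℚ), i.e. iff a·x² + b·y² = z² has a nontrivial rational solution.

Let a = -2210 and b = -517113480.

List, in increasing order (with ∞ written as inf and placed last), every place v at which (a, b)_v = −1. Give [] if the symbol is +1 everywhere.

Mod squares: a ≡ -2210, b ≡ -447330. Check v ∈ {∞, 2, 3, 5, 13, 17, 31, 37}.
v=5: a=5^1·(≡3), b=5^1·(≡4) mod 5; (3|5)=-1, (4|5)=+1; (−1)^{1·1·2}·(-1)^1·(+1)^1 = -1.
v=37: a=37^0·(≡10), b=37^1·(≡7) mod 37; (10|37)=+1, (7|37)=+1; (−1)^{0·1·18}·(+1)^1·(+1)^0 = +1.
v=13: a=13^1·(≡12), b=13^1·(≡12) mod 13; (12|13)=+1, (12|13)=+1; (−1)^{1·1·6}·(+1)^1·(+1)^1 = +1.
v=2: v_2(a)=1, v_2(b)=3; units ≡ 7, 7 (mod 8); ε·ε+αω+βω = 1·1+1·0+3·0 ≡ 1  ⇒  (a,b)_2 = -1.
v=31: a=31^0·(≡22), b=31^1·(≡20) mod 31; (22|31)=-1, (20|31)=+1; (−1)^{0·1·15}·(-1)^1·(+1)^0 = -1.
v=∞: -2210 < 0 and -447330 < 0  ⇒  (a,b)_∞ = -1.
v=17: a=17^1·(≡6), b=17^2·(≡15) mod 17; (6|17)=-1, (15|17)=+1; (−1)^{1·2·8}·(-1)^2·(+1)^1 = +1.
v=3: a=3^0·(≡1), b=3^1·(≡2) mod 3; (1|3)=+1, (2|3)=-1; (−1)^{0·1·1}·(+1)^1·(-1)^0 = +1.
|Ram(-2210, -447330)| = 4, even; anisotropic at {2, 5, 31, ∞}.

[2, 5, 31, inf]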